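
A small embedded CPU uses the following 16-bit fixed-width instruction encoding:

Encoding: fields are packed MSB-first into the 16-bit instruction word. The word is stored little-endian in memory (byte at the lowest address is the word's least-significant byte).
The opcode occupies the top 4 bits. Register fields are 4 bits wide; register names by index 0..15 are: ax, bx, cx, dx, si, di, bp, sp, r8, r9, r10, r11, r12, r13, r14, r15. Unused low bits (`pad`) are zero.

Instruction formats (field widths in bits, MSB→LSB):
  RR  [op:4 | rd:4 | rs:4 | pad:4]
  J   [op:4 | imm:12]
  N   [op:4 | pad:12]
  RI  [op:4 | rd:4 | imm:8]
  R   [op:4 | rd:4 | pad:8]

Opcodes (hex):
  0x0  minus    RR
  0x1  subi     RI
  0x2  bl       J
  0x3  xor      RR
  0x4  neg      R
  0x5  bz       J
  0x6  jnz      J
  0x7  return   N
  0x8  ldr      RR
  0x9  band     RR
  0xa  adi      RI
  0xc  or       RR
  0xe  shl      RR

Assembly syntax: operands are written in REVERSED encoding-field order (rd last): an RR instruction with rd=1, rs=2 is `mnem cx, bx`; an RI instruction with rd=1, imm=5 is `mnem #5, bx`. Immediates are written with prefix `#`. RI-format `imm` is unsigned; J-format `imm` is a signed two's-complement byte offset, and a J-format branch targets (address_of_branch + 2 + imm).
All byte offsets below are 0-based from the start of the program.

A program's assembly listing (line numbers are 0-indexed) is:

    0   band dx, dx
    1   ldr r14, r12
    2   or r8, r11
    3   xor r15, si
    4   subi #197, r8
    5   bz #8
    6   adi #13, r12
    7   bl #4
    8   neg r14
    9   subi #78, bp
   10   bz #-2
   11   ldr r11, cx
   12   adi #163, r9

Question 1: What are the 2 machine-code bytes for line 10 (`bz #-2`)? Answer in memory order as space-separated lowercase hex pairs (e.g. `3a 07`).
10. bz fields op=0x5:4|imm=-2:12 → word 5ffeh → fe 5f

fe 5f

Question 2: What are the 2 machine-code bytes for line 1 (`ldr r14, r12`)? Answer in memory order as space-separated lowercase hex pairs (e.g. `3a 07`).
e0 8c

1. ldr fields op=0x8:4|rd=12:4|rs=14:4|pad=0:4 → word 8ce0h → e0 8c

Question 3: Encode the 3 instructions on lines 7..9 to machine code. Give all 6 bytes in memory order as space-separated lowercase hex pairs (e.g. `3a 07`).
7. bl fields op=0x2:4|imm=4:12 → word 2004h → 04 20
8. neg fields op=0x4:4|rd=14:4|pad=0:8 → word 4e00h → 00 4e
9. subi fields op=0x1:4|rd=6:4|imm=78:8 → word 164eh → 4e 16

04 20 00 4e 4e 16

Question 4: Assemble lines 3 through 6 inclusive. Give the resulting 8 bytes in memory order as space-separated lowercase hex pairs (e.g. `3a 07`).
f0 34 c5 18 08 50 0d ac

3. xor fields op=0x3:4|rd=4:4|rs=15:4|pad=0:4 → word 34f0h → f0 34
4. subi fields op=0x1:4|rd=8:4|imm=197:8 → word 18c5h → c5 18
5. bz fields op=0x5:4|imm=8:12 → word 5008h → 08 50
6. adi fields op=0xa:4|rd=12:4|imm=13:8 → word ac0dh → 0d ac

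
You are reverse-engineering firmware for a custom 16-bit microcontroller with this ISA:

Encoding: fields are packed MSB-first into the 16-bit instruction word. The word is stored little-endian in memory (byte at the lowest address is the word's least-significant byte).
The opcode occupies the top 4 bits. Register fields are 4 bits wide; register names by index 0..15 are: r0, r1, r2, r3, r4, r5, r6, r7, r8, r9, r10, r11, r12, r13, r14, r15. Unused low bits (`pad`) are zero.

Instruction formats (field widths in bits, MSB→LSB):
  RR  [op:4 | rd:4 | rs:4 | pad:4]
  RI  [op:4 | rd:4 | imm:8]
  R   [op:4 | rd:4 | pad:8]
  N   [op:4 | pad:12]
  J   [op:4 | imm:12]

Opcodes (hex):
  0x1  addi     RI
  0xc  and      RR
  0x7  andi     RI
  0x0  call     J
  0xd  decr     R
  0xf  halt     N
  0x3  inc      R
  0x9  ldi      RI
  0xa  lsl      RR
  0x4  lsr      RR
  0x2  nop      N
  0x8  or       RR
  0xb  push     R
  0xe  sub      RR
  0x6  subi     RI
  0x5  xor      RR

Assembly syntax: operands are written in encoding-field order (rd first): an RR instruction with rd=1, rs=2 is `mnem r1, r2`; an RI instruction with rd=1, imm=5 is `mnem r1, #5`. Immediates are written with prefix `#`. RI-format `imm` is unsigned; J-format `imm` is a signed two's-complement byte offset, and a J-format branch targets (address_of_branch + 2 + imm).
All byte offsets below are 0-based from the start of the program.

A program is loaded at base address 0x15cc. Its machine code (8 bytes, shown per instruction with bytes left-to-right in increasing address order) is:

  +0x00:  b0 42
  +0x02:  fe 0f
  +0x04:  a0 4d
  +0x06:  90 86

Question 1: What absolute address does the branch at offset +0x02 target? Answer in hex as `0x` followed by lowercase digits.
0x15ce

@+02  little-endian(fe 0f) = 0x0ffe
  top 4b → 0x0 → call [J]
  imm: (w>>0)&0xfff=0xffe (s12→-2) → #-2
  target = base 0x15cc + off 0x02 + 2 + imm -2 = 0x15ce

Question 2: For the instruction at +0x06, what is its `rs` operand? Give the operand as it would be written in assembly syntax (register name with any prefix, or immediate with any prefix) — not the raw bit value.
+0x06: 90 86 ⇒ word 0x8690 (little)
  top 4b → 0x8 → or [RR]
  rd: (w>>8)&0xf=0x6 → r6
  rs: (w>>4)&0xf=0x9 → r9

r9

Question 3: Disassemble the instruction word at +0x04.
lsr r13, r10

[04] a0 4d → 0x4da0
  opcode bits[15:12]=0x4: lsr/RR
  rd: (w>>8)&0xf=0xd → r13
  rs: (w>>4)&0xf=0xa → r10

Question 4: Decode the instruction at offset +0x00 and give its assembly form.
lsr r2, r11

[00] b0 42 → 0x42b0
  top 4b → 0x4 → lsr [RR]
  [11:8] rd=2 = r2
  [7:4] rs=11 = r11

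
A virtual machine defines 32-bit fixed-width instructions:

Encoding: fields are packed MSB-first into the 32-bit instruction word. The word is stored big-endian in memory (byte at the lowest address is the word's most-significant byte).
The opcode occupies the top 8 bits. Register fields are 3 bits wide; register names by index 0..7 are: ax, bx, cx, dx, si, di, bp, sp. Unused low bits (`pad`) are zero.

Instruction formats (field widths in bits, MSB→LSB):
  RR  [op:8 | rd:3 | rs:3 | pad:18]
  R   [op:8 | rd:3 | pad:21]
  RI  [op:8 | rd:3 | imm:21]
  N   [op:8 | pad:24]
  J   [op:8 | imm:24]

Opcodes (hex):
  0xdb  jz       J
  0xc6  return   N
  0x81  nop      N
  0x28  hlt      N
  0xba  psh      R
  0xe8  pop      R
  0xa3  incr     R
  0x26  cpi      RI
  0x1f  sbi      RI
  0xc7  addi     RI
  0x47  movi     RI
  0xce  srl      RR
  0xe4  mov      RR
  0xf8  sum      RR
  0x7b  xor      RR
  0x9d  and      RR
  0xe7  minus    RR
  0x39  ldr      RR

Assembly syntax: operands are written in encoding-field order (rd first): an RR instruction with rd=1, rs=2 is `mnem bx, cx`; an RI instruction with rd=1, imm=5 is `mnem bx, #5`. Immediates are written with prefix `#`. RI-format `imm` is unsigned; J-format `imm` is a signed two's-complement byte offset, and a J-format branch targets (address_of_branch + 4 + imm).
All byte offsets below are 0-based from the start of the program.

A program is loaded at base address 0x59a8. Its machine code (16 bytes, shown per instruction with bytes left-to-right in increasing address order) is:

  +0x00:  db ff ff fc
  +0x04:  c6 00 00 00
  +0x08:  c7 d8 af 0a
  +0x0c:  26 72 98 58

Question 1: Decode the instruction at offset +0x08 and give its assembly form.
addi bp, #1617674

@+08  big-endian(c7 d8 af 0a) = 0xc7d8af0a
  op=0xc7d8af0a>>24=0xc7 ⇒ addi (RI)
  rd: (w>>21)&0x7=0x6 → bp
  imm: (w>>0)&0x1fffff=0x18af0a → #1617674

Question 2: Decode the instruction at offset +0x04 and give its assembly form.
return

[04] c6 00 00 00 → 0xc6000000
  op=0xc6000000>>24=0xc6 ⇒ return (N)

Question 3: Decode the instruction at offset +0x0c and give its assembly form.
+0x0c: 26 72 98 58 ⇒ word 0x26729858 (big)
  opcode bits[31:24]=0x26: cpi/RI
  [23:21] rd=3 = dx
  [20:0] imm=1218648 = #1218648

cpi dx, #1218648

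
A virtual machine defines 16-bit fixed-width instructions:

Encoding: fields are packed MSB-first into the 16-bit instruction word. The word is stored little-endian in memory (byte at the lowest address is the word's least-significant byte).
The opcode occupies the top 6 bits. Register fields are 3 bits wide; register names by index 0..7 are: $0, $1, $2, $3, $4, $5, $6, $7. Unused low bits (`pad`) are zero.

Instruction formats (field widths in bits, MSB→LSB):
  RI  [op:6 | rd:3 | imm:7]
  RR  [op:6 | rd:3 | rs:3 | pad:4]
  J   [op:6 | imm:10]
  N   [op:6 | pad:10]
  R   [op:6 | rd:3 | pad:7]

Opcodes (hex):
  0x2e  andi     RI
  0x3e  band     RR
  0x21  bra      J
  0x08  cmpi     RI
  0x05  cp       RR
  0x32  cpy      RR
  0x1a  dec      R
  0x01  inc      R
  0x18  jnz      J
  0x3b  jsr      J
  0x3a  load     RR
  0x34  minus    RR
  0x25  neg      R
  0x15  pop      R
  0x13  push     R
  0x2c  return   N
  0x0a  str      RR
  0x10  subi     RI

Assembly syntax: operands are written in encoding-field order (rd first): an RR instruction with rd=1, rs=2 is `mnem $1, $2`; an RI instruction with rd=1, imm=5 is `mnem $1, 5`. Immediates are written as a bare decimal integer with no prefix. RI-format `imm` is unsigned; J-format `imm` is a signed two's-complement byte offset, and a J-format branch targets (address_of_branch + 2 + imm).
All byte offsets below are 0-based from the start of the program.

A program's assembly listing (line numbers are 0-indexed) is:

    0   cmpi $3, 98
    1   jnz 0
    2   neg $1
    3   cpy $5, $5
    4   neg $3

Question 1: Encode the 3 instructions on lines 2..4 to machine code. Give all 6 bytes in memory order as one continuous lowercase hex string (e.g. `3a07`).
8094d0ca8095

2. neg fields op=0x25:6|rd=1:3|pad=0:7 → word 9480h → 80 94
3. cpy fields op=0x32:6|rd=5:3|rs=5:3|pad=0:4 → word cad0h → d0 ca
4. neg fields op=0x25:6|rd=3:3|pad=0:7 → word 9580h → 80 95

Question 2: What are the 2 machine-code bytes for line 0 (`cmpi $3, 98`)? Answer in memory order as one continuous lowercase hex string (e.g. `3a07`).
e221

0. cmpi fields op=0x8:6|rd=3:3|imm=98:7 → word 21e2h → e2 21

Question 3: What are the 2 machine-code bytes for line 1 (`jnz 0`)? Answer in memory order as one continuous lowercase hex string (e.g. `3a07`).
0060

L1: jnz op=0x18:6|imm=0:10 ⇒ 0x6000 ⇒ little 00 60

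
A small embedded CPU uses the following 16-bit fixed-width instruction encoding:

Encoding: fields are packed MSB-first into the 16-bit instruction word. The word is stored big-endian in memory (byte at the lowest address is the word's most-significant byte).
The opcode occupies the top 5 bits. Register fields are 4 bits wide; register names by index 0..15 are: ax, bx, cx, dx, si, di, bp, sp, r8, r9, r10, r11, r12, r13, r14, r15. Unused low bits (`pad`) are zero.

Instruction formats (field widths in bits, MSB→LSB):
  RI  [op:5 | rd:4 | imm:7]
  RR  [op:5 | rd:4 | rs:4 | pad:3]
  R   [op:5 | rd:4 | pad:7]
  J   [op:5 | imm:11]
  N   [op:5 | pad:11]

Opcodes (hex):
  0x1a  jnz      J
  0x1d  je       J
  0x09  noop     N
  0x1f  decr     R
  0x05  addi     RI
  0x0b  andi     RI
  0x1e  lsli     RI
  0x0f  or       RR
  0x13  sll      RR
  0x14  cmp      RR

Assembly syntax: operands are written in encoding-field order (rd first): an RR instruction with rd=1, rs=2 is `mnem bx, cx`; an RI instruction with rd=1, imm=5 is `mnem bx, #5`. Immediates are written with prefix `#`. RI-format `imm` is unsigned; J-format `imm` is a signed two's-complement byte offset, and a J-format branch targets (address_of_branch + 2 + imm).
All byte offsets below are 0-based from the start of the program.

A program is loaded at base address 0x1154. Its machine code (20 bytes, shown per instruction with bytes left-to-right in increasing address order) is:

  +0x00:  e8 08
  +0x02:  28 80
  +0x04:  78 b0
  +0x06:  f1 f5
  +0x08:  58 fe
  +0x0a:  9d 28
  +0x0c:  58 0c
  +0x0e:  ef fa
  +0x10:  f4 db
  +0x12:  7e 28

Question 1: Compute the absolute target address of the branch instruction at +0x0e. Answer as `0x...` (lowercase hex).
0x115e

+0x0e: ef fa ⇒ word 0xeffa (big)
  opcode bits[15:11]=0x1d: je/J
  imm@[10:0]=0x7fa (s11→-6) ⇒ #-6
  target = base 0x1154 + off 0x0e + 2 + imm -6 = 0x115e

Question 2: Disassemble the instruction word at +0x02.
addi bx, #0

@+02  big-endian(28 80) = 0x2880
  op=0x2880>>11=0x5 ⇒ addi (RI)
  [10:7] rd=1 = bx
  [6:0] imm=0 = #0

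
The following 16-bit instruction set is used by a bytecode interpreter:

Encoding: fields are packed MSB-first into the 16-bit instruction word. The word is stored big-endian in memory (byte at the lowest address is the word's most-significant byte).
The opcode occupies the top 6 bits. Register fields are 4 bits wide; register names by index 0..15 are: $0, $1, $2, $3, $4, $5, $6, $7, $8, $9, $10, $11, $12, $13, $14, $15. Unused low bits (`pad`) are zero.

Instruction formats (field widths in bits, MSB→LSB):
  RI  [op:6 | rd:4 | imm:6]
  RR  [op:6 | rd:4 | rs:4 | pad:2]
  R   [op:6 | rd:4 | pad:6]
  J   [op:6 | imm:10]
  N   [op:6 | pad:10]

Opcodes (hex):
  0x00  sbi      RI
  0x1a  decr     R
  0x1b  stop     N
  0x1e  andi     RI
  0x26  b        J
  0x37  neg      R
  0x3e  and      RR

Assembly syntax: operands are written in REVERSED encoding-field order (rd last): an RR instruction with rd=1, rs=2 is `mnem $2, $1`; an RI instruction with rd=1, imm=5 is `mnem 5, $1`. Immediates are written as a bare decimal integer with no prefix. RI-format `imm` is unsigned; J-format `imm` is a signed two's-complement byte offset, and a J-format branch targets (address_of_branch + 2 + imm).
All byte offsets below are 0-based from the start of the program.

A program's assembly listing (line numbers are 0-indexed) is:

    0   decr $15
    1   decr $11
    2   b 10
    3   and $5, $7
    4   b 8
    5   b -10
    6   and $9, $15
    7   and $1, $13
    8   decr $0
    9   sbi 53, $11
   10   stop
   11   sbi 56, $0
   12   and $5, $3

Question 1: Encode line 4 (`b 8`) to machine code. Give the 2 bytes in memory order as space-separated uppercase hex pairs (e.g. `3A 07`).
98 08

line 4 (b): pack op=0x26:6|imm=8:10 = 0x9808; big→ 98 08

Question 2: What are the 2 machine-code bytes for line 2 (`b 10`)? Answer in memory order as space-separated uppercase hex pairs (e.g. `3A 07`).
line 2 (b): pack op=0x26:6|imm=10:10 = 0x980a; big→ 98 0a

98 0A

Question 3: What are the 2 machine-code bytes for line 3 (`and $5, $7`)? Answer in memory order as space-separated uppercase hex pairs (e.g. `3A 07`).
F9 D4

line 3 (and): pack op=0x3e:6|rd=7:4|rs=5:4|pad=0:2 = 0xf9d4; big→ f9 d4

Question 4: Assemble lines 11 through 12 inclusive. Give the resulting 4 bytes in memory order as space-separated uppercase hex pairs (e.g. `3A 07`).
11. sbi fields op=0x0:6|rd=0:4|imm=56:6 → word 0038h → 00 38
12. and fields op=0x3e:6|rd=3:4|rs=5:4|pad=0:2 → word f8d4h → f8 d4

00 38 F8 D4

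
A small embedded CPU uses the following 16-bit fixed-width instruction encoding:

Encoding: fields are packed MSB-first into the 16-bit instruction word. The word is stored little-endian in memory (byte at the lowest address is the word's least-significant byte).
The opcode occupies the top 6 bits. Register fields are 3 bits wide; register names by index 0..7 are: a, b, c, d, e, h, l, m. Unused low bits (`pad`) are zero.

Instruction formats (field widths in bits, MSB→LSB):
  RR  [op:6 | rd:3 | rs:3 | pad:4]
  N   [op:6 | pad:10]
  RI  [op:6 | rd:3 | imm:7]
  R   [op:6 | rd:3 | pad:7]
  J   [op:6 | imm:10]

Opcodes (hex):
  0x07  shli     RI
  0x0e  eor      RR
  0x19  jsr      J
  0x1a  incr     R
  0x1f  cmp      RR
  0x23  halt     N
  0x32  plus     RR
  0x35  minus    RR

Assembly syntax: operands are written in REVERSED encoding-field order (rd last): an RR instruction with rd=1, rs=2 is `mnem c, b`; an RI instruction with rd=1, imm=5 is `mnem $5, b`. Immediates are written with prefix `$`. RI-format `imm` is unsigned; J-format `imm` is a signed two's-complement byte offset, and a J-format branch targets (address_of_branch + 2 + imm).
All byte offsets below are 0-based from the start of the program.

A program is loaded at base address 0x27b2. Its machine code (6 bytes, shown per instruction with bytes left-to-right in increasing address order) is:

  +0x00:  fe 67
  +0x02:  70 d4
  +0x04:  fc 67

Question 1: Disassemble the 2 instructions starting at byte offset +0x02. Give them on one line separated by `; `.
@+02  little-endian(70 d4) = 0xd470
  op=0xd470>>10=0x35 ⇒ minus (RR)
  rd@[9:7]=0x0 ⇒ a
  rs@[6:4]=0x7 ⇒ m
@+04  little-endian(fc 67) = 0x67fc
  op=0x67fc>>10=0x19 ⇒ jsr (J)
  imm@[9:0]=0x3fc (s10→-4) ⇒ $-4

minus m, a; jsr $-4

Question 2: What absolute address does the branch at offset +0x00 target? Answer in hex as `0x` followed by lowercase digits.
0x27b2

[00] fe 67 → 0x67fe
  op=0x67fe>>10=0x19 ⇒ jsr (J)
  [9:0] imm=1022 (s10→-2) = $-2
  target = base 0x27b2 + off 0x00 + 2 + imm -2 = 0x27b2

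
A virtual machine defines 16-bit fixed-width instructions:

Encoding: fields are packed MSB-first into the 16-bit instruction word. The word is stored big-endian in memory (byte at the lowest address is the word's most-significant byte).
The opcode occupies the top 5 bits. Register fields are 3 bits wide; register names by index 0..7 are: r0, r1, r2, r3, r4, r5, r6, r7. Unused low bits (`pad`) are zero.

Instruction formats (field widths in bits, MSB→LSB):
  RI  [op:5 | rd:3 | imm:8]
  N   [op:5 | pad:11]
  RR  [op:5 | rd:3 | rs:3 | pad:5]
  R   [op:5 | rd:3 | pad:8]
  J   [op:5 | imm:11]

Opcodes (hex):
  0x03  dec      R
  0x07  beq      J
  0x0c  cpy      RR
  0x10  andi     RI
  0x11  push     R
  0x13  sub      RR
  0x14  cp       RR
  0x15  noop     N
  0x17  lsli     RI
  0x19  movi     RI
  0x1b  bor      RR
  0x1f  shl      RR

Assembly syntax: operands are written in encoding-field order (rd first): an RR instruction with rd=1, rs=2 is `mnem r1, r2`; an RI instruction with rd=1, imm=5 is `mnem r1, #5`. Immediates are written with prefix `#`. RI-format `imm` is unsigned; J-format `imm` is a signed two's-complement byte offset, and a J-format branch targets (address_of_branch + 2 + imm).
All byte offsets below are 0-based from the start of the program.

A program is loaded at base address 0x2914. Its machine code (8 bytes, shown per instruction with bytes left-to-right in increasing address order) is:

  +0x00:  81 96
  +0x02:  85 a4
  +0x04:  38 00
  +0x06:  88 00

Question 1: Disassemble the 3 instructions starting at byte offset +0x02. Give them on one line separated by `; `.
andi r5, #164; beq #0; push r0

@+02  big-endian(85 a4) = 0x85a4
  top 5b → 0x10 → andi [RI]
  [10:8] rd=5 = r5
  [7:0] imm=164 = #164
@+04  big-endian(38 00) = 0x3800
  top 5b → 0x7 → beq [J]
  [10:0] imm=0 = #0
@+06  big-endian(88 00) = 0x8800
  top 5b → 0x11 → push [R]
  [10:8] rd=0 = r0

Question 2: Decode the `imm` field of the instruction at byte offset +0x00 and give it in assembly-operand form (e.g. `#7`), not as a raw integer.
#150

off 0x00: read 81 96 as big → 0x8196
  top 5b → 0x10 → andi [RI]
  rd@[10:8]=0x1 ⇒ r1
  imm@[7:0]=0x96 ⇒ #150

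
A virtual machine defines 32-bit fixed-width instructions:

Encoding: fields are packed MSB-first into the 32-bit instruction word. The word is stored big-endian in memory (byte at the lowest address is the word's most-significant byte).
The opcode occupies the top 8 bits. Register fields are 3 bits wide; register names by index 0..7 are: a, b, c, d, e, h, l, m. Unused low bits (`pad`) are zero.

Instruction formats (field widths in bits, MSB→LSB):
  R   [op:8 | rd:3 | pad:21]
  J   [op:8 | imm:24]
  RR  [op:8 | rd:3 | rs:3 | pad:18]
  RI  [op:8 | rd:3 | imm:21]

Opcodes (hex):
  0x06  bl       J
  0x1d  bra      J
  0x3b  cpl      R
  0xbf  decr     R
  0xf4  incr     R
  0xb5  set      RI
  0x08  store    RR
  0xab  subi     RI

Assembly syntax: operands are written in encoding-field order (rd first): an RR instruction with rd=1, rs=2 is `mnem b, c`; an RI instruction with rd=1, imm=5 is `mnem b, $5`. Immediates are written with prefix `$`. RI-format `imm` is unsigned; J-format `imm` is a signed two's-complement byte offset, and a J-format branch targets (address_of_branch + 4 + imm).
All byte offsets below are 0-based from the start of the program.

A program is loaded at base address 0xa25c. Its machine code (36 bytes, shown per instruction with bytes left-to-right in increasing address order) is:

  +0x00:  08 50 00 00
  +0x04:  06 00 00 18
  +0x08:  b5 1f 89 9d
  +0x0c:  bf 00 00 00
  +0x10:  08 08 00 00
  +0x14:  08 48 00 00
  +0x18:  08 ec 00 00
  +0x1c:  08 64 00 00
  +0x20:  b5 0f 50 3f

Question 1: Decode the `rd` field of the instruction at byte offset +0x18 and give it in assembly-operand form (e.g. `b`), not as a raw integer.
[18] 08 ec 00 00 → 0x08ec0000
  opcode bits[31:24]=0x8: store/RR
  rd@[23:21]=0x7 ⇒ m
  rs@[20:18]=0x3 ⇒ d

m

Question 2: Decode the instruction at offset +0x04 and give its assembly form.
bl $24

+0x04: 06 00 00 18 ⇒ word 0x06000018 (big)
  op=0x06000018>>24=0x6 ⇒ bl (J)
  [23:0] imm=24 = $24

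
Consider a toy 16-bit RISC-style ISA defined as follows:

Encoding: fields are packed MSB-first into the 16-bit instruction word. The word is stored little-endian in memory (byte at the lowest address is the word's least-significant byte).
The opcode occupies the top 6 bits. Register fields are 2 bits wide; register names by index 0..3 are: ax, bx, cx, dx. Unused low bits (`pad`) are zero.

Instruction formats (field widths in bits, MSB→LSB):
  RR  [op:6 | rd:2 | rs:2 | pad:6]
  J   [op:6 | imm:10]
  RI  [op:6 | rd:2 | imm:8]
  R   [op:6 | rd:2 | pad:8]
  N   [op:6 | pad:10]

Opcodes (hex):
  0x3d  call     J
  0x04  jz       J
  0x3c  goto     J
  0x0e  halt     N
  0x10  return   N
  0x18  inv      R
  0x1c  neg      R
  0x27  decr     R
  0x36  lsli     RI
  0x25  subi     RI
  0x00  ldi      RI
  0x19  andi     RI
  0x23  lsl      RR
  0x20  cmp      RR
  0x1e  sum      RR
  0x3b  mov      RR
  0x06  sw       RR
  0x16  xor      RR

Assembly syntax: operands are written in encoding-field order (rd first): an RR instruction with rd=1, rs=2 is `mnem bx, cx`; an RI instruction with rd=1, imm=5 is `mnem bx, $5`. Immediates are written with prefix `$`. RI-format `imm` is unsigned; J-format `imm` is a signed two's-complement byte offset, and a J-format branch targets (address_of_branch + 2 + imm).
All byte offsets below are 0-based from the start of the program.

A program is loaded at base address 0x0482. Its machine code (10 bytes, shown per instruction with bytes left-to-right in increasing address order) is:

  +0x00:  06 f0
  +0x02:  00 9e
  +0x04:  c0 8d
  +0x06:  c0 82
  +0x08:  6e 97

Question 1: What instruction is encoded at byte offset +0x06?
@+06  little-endian(c0 82) = 0x82c0
  op=0x82c0>>10=0x20 ⇒ cmp (RR)
  rd@[9:8]=0x2 ⇒ cx
  rs@[7:6]=0x3 ⇒ dx

cmp cx, dx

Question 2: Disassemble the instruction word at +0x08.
@+08  little-endian(6e 97) = 0x976e
  op=0x976e>>10=0x25 ⇒ subi (RI)
  [9:8] rd=3 = dx
  [7:0] imm=110 = $110

subi dx, $110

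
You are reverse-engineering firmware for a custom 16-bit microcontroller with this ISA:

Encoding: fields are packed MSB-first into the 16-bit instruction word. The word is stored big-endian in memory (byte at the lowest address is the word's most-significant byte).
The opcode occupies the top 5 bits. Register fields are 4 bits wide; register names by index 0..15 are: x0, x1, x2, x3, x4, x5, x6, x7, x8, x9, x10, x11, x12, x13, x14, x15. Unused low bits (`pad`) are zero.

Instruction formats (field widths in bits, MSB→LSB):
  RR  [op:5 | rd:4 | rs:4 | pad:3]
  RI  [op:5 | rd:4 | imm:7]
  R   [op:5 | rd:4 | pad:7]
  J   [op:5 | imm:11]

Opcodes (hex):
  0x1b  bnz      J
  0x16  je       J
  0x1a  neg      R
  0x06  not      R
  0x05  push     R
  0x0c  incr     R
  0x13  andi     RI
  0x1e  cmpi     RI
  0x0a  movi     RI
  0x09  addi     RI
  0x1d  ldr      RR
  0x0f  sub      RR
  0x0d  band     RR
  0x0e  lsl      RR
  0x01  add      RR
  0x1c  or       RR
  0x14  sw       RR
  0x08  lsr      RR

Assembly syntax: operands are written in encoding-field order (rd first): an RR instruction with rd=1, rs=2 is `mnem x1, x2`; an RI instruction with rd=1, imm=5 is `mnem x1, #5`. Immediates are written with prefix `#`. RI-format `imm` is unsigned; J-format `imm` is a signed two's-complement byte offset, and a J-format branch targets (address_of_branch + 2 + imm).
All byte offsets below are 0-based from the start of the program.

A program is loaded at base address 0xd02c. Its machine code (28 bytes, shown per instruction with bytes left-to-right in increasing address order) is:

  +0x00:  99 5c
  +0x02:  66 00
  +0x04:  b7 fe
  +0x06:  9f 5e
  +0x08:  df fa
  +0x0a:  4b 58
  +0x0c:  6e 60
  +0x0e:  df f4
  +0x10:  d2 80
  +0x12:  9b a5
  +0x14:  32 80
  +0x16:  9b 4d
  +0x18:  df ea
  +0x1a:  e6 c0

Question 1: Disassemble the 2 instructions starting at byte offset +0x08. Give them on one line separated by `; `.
+0x08: df fa ⇒ word 0xdffa (big)
  top 5b → 0x1b → bnz [J]
  imm: (w>>0)&0x7ff=0x7fa (s11→-6) → #-6
+0x0a: 4b 58 ⇒ word 0x4b58 (big)
  top 5b → 0x9 → addi [RI]
  rd: (w>>7)&0xf=0x6 → x6
  imm: (w>>0)&0x7f=0x58 → #88

bnz #-6; addi x6, #88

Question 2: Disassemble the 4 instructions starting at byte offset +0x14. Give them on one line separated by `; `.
not x5; andi x6, #77; bnz #-22; or x13, x8

+0x14: 32 80 ⇒ word 0x3280 (big)
  top 5b → 0x6 → not [R]
  [10:7] rd=5 = x5
+0x16: 9b 4d ⇒ word 0x9b4d (big)
  top 5b → 0x13 → andi [RI]
  [10:7] rd=6 = x6
  [6:0] imm=77 = #77
+0x18: df ea ⇒ word 0xdfea (big)
  top 5b → 0x1b → bnz [J]
  [10:0] imm=2026 (s11→-22) = #-22
+0x1a: e6 c0 ⇒ word 0xe6c0 (big)
  top 5b → 0x1c → or [RR]
  [10:7] rd=13 = x13
  [6:3] rs=8 = x8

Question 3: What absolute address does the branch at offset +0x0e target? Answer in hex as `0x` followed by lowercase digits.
[0e] df f4 → 0xdff4
  opcode bits[15:11]=0x1b: bnz/J
  imm@[10:0]=0x7f4 (s11→-12) ⇒ #-12
  target = base 0xd02c + off 0x0e + 2 + imm -12 = 0xd030

0xd030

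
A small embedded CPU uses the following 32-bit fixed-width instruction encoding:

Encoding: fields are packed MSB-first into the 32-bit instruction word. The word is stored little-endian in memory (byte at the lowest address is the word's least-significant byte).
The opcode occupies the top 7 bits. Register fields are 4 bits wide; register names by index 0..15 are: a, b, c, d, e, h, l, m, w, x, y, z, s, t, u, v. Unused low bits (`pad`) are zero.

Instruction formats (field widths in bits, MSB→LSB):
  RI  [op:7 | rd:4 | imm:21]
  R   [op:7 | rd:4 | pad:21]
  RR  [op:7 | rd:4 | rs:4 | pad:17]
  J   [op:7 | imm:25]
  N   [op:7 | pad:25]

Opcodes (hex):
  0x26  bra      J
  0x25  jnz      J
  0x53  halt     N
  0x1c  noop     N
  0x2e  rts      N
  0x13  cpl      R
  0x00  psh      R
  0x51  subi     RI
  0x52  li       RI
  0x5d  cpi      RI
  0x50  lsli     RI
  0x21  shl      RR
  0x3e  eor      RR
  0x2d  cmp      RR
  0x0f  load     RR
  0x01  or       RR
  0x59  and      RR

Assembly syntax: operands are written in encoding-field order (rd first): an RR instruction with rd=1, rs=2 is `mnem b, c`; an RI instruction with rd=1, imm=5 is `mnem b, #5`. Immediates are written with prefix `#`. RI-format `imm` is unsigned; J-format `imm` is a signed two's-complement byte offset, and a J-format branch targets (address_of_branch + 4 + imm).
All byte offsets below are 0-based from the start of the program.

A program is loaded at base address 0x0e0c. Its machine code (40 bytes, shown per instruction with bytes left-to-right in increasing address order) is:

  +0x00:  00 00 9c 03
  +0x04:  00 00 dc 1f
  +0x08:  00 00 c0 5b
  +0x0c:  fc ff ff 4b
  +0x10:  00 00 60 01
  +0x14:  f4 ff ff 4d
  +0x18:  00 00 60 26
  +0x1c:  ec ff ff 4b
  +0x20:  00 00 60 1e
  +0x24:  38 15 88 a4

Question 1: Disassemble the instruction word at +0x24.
+0x24: 38 15 88 a4 ⇒ word 0xa4881538 (little)
  op=0xa4881538>>25=0x52 ⇒ li (RI)
  rd: (w>>21)&0xf=0x4 → e
  imm: (w>>0)&0x1fffff=0x81538 → #529720

li e, #529720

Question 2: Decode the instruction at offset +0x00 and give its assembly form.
[00] 00 00 9c 03 → 0x039c0000
  top 7b → 0x1 → or [RR]
  [24:21] rd=12 = s
  [20:17] rs=14 = u

or s, u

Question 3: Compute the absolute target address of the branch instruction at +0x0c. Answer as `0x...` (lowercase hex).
@+0c  little-endian(fc ff ff 4b) = 0x4bfffffc
  op=0x4bfffffc>>25=0x25 ⇒ jnz (J)
  imm: (w>>0)&0x1ffffff=0x1fffffc (s25→-4) → #-4
  target = base 0x0e0c + off 0x0c + 4 + imm -4 = 0x0e18

0x0e18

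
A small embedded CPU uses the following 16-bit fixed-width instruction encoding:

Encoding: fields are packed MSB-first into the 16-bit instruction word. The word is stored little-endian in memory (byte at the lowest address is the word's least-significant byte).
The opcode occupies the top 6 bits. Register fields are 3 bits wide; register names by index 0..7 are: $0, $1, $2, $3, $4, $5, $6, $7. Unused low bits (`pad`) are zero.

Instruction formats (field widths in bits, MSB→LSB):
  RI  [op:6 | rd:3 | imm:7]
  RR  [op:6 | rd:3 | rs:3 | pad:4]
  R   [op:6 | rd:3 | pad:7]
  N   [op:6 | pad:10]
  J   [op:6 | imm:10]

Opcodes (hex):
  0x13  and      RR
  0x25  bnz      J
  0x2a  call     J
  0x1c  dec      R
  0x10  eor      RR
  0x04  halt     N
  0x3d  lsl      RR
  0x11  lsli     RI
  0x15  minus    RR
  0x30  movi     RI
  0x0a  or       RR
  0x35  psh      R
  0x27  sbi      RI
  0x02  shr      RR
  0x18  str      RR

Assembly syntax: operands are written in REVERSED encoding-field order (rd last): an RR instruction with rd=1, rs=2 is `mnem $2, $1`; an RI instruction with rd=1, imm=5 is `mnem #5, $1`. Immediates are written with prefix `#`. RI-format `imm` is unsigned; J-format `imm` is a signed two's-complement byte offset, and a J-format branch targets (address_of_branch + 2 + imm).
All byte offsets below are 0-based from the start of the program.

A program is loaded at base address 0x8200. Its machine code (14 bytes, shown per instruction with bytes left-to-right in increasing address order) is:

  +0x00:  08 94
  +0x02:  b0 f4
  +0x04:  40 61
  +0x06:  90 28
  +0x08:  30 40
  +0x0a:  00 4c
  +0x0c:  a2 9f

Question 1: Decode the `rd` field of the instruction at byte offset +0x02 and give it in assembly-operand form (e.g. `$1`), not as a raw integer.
$1

@+02  little-endian(b0 f4) = 0xf4b0
  top 6b → 0x3d → lsl [RR]
  [9:7] rd=1 = $1
  [6:4] rs=3 = $3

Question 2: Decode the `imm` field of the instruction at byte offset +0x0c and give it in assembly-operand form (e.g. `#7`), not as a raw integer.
#34

[0c] a2 9f → 0x9fa2
  top 6b → 0x27 → sbi [RI]
  rd@[9:7]=0x7 ⇒ $7
  imm@[6:0]=0x22 ⇒ #34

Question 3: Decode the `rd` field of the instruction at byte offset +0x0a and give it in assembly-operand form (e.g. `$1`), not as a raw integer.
$0

[0a] 00 4c → 0x4c00
  opcode bits[15:10]=0x13: and/RR
  [9:7] rd=0 = $0
  [6:4] rs=0 = $0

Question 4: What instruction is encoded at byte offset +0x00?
bnz #8

off 0x00: read 08 94 as little → 0x9408
  top 6b → 0x25 → bnz [J]
  imm@[9:0]=0x8 ⇒ #8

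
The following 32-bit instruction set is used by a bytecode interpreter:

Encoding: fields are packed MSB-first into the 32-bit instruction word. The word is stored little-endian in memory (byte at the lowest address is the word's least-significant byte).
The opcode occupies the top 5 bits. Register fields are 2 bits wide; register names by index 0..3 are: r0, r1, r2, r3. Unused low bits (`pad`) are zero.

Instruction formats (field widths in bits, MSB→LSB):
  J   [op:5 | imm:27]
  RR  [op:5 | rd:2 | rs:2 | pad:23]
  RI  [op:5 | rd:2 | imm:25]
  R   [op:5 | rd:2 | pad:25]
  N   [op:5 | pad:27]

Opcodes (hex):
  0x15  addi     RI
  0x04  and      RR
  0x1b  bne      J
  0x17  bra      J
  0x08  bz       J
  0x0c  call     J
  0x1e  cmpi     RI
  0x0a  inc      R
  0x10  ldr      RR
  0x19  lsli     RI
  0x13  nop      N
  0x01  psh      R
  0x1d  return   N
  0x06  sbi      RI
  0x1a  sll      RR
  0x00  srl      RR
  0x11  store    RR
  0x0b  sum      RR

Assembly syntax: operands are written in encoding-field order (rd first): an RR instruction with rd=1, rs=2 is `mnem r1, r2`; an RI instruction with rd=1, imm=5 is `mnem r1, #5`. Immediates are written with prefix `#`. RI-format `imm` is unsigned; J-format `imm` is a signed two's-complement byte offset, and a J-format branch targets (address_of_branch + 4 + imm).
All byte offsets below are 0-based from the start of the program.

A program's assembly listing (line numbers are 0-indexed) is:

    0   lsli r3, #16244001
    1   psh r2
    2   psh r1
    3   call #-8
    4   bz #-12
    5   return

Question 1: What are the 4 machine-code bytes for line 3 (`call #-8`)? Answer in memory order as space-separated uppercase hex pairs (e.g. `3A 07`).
3. call fields op=0xc:5|imm=-8:27 → word 67fffff8h → f8 ff ff 67

F8 FF FF 67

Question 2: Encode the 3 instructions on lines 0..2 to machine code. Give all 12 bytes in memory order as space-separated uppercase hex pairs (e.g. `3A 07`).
0. lsli fields op=0x19:5|rd=3:2|imm=16244001:25 → word cef7dd21h → 21 dd f7 ce
1. psh fields op=0x1:5|rd=2:2|pad=0:25 → word 0c000000h → 00 00 00 0c
2. psh fields op=0x1:5|rd=1:2|pad=0:25 → word 0a000000h → 00 00 00 0a

21 DD F7 CE 00 00 00 0C 00 00 00 0A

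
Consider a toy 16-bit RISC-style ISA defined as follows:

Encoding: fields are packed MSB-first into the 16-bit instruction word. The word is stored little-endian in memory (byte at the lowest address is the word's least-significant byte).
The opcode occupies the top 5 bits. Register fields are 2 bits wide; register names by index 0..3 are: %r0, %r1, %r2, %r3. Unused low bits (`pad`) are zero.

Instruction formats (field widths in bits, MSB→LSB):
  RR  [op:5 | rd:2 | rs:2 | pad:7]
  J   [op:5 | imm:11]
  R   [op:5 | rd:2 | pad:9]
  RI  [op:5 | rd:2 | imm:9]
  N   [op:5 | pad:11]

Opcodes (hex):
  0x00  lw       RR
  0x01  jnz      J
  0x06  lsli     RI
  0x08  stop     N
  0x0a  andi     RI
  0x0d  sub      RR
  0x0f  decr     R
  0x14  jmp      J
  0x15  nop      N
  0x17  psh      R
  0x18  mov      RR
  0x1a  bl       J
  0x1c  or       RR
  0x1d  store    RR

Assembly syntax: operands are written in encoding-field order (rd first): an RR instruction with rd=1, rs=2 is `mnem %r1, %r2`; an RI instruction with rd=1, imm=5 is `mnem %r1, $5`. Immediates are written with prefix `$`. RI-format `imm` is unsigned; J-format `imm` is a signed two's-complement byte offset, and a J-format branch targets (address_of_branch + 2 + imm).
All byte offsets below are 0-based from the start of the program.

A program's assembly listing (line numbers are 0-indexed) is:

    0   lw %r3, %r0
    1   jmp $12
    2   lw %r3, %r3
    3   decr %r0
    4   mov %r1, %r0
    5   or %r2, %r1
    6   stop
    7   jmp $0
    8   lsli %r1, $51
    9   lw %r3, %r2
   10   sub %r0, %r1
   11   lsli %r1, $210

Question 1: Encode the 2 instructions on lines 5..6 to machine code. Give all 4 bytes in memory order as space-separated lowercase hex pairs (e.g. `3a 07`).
80 e4 00 40

L5: or op=0x1c:5|rd=2:2|rs=1:2|pad=0:7 ⇒ 0xe480 ⇒ little 80 e4
L6: stop op=0x8:5|pad=0:11 ⇒ 0x4000 ⇒ little 00 40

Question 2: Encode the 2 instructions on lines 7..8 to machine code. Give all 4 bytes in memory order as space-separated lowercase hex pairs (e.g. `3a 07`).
00 a0 33 32

L7: jmp op=0x14:5|imm=0:11 ⇒ 0xa000 ⇒ little 00 a0
L8: lsli op=0x6:5|rd=1:2|imm=51:9 ⇒ 0x3233 ⇒ little 33 32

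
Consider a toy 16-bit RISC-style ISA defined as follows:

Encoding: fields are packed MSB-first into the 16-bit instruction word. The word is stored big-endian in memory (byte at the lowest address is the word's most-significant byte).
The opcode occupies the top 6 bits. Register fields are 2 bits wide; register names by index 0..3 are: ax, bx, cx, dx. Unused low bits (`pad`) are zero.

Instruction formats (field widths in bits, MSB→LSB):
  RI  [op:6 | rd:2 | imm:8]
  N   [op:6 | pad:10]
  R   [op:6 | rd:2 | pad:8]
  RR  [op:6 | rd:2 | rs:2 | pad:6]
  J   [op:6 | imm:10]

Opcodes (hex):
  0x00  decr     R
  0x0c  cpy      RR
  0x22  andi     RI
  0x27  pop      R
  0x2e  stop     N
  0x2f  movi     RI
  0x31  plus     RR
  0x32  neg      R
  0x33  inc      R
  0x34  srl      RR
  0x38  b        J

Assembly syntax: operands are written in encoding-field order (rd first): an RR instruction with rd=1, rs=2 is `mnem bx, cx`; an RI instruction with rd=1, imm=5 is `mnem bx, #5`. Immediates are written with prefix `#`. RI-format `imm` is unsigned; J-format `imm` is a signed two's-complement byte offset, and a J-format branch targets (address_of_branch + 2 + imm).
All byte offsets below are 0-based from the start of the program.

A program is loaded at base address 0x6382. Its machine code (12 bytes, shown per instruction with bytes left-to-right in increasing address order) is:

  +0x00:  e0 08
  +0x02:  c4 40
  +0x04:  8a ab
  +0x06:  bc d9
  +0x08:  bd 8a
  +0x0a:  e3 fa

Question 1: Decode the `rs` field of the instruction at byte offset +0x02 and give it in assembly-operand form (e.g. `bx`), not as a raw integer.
off 0x02: read c4 40 as big → 0xc440
  top 6b → 0x31 → plus [RR]
  rd: (w>>8)&0x3=0x0 → ax
  rs: (w>>6)&0x3=0x1 → bx

bx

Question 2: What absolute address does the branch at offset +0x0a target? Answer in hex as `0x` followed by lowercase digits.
0x6388

[0a] e3 fa → 0xe3fa
  opcode bits[15:10]=0x38: b/J
  imm: (w>>0)&0x3ff=0x3fa (s10→-6) → #-6
  target = base 0x6382 + off 0x0a + 2 + imm -6 = 0x6388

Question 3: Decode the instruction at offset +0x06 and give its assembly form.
movi ax, #217

@+06  big-endian(bc d9) = 0xbcd9
  opcode bits[15:10]=0x2f: movi/RI
  rd: (w>>8)&0x3=0x0 → ax
  imm: (w>>0)&0xff=0xd9 → #217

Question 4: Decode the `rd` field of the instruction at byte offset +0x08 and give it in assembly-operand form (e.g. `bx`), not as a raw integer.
+0x08: bd 8a ⇒ word 0xbd8a (big)
  op=0xbd8a>>10=0x2f ⇒ movi (RI)
  rd: (w>>8)&0x3=0x1 → bx
  imm: (w>>0)&0xff=0x8a → #138

bx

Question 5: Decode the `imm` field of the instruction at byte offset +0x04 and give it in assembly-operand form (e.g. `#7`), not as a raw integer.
+0x04: 8a ab ⇒ word 0x8aab (big)
  top 6b → 0x22 → andi [RI]
  rd: (w>>8)&0x3=0x2 → cx
  imm: (w>>0)&0xff=0xab → #171

#171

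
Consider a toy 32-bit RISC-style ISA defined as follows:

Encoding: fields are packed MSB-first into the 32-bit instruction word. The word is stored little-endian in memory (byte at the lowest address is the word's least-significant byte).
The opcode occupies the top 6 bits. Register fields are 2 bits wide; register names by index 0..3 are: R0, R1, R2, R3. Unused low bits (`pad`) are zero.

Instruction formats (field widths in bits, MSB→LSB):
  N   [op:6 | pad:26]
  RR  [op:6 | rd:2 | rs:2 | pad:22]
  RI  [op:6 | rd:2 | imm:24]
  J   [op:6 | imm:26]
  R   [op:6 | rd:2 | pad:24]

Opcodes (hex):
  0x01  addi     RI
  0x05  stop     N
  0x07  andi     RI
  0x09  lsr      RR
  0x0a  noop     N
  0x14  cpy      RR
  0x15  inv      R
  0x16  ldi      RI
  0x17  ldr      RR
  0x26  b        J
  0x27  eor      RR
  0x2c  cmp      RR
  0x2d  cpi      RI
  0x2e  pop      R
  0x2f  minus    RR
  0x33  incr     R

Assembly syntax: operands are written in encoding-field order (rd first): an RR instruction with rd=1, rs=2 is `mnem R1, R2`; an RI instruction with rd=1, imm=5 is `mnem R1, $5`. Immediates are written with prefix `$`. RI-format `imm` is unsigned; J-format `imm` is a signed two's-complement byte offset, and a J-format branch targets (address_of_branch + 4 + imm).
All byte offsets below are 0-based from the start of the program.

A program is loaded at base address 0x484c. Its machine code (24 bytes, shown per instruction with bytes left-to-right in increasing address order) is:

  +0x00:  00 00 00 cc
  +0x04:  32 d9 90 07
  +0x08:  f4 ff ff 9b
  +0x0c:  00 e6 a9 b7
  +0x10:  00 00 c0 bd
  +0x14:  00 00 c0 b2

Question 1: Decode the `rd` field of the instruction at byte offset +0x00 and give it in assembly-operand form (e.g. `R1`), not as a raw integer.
R0

@+00  little-endian(00 00 00 cc) = 0xcc000000
  op=0xcc000000>>26=0x33 ⇒ incr (R)
  rd@[25:24]=0x0 ⇒ R0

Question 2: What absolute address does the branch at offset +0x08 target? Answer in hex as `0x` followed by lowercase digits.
0x484c

[08] f4 ff ff 9b → 0x9bfffff4
  opcode bits[31:26]=0x26: b/J
  imm: (w>>0)&0x3ffffff=0x3fffff4 (s26→-12) → $-12
  target = base 0x484c + off 0x08 + 4 + imm -12 = 0x484c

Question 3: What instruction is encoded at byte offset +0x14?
cmp R2, R3

[14] 00 00 c0 b2 → 0xb2c00000
  top 6b → 0x2c → cmp [RR]
  [25:24] rd=2 = R2
  [23:22] rs=3 = R3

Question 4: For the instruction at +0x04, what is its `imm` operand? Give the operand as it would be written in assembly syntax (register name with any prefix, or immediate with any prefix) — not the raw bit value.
$9492786

@+04  little-endian(32 d9 90 07) = 0x0790d932
  opcode bits[31:26]=0x1: addi/RI
  rd@[25:24]=0x3 ⇒ R3
  imm@[23:0]=0x90d932 ⇒ $9492786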